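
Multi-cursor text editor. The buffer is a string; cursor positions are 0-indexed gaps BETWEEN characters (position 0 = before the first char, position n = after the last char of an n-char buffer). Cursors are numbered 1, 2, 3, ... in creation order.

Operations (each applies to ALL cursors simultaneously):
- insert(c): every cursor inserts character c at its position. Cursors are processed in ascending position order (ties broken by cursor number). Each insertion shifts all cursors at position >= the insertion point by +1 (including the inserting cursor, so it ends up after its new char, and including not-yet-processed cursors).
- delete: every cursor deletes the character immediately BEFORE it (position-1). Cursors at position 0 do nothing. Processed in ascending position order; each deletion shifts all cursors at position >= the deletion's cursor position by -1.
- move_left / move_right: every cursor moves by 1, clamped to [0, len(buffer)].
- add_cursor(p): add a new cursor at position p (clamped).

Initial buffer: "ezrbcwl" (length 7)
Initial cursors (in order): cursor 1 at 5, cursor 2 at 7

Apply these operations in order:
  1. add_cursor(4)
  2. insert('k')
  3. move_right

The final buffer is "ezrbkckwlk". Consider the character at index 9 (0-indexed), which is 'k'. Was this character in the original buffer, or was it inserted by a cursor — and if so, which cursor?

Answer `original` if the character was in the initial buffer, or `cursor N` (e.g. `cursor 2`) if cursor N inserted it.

After op 1 (add_cursor(4)): buffer="ezrbcwl" (len 7), cursors c3@4 c1@5 c2@7, authorship .......
After op 2 (insert('k')): buffer="ezrbkckwlk" (len 10), cursors c3@5 c1@7 c2@10, authorship ....3.1..2
After op 3 (move_right): buffer="ezrbkckwlk" (len 10), cursors c3@6 c1@8 c2@10, authorship ....3.1..2
Authorship (.=original, N=cursor N): . . . . 3 . 1 . . 2
Index 9: author = 2

Answer: cursor 2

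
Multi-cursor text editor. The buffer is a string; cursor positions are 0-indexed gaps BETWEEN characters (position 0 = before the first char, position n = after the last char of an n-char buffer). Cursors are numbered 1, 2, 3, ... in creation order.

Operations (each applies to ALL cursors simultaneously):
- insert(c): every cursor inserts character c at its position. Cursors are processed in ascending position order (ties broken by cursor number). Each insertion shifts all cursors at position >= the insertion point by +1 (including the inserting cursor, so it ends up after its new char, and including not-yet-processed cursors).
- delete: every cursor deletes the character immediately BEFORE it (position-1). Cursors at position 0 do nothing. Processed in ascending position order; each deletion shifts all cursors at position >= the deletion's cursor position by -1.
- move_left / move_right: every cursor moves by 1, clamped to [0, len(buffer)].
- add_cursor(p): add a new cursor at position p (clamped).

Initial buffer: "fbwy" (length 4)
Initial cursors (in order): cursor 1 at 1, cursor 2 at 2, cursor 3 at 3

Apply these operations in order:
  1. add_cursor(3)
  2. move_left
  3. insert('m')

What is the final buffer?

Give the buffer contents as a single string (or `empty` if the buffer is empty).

Answer: mfmbmmwy

Derivation:
After op 1 (add_cursor(3)): buffer="fbwy" (len 4), cursors c1@1 c2@2 c3@3 c4@3, authorship ....
After op 2 (move_left): buffer="fbwy" (len 4), cursors c1@0 c2@1 c3@2 c4@2, authorship ....
After op 3 (insert('m')): buffer="mfmbmmwy" (len 8), cursors c1@1 c2@3 c3@6 c4@6, authorship 1.2.34..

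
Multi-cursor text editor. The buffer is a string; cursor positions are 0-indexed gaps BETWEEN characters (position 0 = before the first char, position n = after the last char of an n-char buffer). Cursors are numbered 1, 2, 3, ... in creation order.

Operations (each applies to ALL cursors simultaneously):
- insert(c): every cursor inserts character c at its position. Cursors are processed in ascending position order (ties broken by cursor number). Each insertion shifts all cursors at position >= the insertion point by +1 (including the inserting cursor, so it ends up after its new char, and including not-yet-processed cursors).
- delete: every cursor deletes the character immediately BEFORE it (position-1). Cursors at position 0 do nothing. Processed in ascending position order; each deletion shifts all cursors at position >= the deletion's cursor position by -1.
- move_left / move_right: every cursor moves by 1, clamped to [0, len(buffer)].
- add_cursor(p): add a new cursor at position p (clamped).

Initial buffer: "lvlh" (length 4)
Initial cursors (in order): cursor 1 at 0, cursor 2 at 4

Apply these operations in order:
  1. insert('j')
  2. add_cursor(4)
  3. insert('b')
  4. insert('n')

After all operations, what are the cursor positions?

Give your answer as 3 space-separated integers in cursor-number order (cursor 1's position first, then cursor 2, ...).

After op 1 (insert('j')): buffer="jlvlhj" (len 6), cursors c1@1 c2@6, authorship 1....2
After op 2 (add_cursor(4)): buffer="jlvlhj" (len 6), cursors c1@1 c3@4 c2@6, authorship 1....2
After op 3 (insert('b')): buffer="jblvlbhjb" (len 9), cursors c1@2 c3@6 c2@9, authorship 11...3.22
After op 4 (insert('n')): buffer="jbnlvlbnhjbn" (len 12), cursors c1@3 c3@8 c2@12, authorship 111...33.222

Answer: 3 12 8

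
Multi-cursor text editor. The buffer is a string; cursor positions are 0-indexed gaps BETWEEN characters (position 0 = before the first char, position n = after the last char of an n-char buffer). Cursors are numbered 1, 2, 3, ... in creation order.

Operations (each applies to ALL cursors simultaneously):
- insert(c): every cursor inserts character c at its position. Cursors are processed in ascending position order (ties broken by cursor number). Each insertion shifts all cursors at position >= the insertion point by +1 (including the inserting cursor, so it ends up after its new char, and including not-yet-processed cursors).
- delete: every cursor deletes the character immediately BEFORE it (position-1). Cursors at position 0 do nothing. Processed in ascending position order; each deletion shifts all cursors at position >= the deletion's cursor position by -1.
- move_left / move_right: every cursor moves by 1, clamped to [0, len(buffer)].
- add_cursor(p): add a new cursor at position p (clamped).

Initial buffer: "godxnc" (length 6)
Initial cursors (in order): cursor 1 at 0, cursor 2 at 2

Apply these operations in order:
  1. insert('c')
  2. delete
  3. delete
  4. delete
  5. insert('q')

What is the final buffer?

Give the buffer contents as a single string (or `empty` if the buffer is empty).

Answer: qqdxnc

Derivation:
After op 1 (insert('c')): buffer="cgocdxnc" (len 8), cursors c1@1 c2@4, authorship 1..2....
After op 2 (delete): buffer="godxnc" (len 6), cursors c1@0 c2@2, authorship ......
After op 3 (delete): buffer="gdxnc" (len 5), cursors c1@0 c2@1, authorship .....
After op 4 (delete): buffer="dxnc" (len 4), cursors c1@0 c2@0, authorship ....
After op 5 (insert('q')): buffer="qqdxnc" (len 6), cursors c1@2 c2@2, authorship 12....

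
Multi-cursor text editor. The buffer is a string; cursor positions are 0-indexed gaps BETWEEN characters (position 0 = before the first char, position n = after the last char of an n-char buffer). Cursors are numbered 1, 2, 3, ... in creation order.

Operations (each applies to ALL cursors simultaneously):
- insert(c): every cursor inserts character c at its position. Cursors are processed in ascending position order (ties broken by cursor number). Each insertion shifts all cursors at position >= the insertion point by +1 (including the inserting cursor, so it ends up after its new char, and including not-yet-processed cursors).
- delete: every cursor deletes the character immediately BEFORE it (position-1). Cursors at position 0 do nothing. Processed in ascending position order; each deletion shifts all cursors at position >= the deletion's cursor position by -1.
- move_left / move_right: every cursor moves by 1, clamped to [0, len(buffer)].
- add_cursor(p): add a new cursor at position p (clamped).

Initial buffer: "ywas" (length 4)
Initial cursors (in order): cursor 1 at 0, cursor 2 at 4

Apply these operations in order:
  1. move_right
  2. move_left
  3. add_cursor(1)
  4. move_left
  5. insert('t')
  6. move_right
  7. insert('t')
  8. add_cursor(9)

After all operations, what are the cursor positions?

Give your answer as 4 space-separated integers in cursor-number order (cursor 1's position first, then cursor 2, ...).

Answer: 5 9 5 9

Derivation:
After op 1 (move_right): buffer="ywas" (len 4), cursors c1@1 c2@4, authorship ....
After op 2 (move_left): buffer="ywas" (len 4), cursors c1@0 c2@3, authorship ....
After op 3 (add_cursor(1)): buffer="ywas" (len 4), cursors c1@0 c3@1 c2@3, authorship ....
After op 4 (move_left): buffer="ywas" (len 4), cursors c1@0 c3@0 c2@2, authorship ....
After op 5 (insert('t')): buffer="ttywtas" (len 7), cursors c1@2 c3@2 c2@5, authorship 13..2..
After op 6 (move_right): buffer="ttywtas" (len 7), cursors c1@3 c3@3 c2@6, authorship 13..2..
After op 7 (insert('t')): buffer="ttyttwtats" (len 10), cursors c1@5 c3@5 c2@9, authorship 13.13.2.2.
After op 8 (add_cursor(9)): buffer="ttyttwtats" (len 10), cursors c1@5 c3@5 c2@9 c4@9, authorship 13.13.2.2.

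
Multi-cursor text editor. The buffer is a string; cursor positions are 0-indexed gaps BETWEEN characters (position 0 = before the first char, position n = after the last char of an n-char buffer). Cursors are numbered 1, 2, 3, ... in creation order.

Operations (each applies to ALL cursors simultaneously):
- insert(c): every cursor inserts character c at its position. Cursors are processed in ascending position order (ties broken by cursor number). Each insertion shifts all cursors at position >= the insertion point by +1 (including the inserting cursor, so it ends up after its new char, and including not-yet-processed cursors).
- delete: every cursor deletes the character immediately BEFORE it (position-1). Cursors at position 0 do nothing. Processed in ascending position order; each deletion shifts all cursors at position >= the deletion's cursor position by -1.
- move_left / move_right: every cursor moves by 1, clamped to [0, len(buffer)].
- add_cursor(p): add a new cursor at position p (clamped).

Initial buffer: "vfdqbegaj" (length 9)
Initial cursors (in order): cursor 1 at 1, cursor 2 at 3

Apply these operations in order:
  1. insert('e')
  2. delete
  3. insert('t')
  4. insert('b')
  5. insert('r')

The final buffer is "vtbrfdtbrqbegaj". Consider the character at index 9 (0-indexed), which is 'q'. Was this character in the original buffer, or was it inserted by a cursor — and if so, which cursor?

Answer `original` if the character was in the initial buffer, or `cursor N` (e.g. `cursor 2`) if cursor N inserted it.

After op 1 (insert('e')): buffer="vefdeqbegaj" (len 11), cursors c1@2 c2@5, authorship .1..2......
After op 2 (delete): buffer="vfdqbegaj" (len 9), cursors c1@1 c2@3, authorship .........
After op 3 (insert('t')): buffer="vtfdtqbegaj" (len 11), cursors c1@2 c2@5, authorship .1..2......
After op 4 (insert('b')): buffer="vtbfdtbqbegaj" (len 13), cursors c1@3 c2@7, authorship .11..22......
After op 5 (insert('r')): buffer="vtbrfdtbrqbegaj" (len 15), cursors c1@4 c2@9, authorship .111..222......
Authorship (.=original, N=cursor N): . 1 1 1 . . 2 2 2 . . . . . .
Index 9: author = original

Answer: original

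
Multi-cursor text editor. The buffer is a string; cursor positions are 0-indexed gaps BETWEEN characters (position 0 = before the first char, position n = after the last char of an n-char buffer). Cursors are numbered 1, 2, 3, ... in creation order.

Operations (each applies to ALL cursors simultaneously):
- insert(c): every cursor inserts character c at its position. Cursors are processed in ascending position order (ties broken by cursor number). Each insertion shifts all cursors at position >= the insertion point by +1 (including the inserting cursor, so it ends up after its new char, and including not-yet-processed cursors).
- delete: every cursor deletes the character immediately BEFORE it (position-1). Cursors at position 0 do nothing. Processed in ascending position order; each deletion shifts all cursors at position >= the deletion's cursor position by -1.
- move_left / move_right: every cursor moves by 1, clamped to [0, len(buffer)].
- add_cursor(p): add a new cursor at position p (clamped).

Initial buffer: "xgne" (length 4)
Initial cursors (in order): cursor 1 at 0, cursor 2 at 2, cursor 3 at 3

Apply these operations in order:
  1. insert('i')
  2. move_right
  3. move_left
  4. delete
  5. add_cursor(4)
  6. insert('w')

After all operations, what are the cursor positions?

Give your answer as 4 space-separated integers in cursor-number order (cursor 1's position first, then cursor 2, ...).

After op 1 (insert('i')): buffer="ixginie" (len 7), cursors c1@1 c2@4 c3@6, authorship 1..2.3.
After op 2 (move_right): buffer="ixginie" (len 7), cursors c1@2 c2@5 c3@7, authorship 1..2.3.
After op 3 (move_left): buffer="ixginie" (len 7), cursors c1@1 c2@4 c3@6, authorship 1..2.3.
After op 4 (delete): buffer="xgne" (len 4), cursors c1@0 c2@2 c3@3, authorship ....
After op 5 (add_cursor(4)): buffer="xgne" (len 4), cursors c1@0 c2@2 c3@3 c4@4, authorship ....
After op 6 (insert('w')): buffer="wxgwnwew" (len 8), cursors c1@1 c2@4 c3@6 c4@8, authorship 1..2.3.4

Answer: 1 4 6 8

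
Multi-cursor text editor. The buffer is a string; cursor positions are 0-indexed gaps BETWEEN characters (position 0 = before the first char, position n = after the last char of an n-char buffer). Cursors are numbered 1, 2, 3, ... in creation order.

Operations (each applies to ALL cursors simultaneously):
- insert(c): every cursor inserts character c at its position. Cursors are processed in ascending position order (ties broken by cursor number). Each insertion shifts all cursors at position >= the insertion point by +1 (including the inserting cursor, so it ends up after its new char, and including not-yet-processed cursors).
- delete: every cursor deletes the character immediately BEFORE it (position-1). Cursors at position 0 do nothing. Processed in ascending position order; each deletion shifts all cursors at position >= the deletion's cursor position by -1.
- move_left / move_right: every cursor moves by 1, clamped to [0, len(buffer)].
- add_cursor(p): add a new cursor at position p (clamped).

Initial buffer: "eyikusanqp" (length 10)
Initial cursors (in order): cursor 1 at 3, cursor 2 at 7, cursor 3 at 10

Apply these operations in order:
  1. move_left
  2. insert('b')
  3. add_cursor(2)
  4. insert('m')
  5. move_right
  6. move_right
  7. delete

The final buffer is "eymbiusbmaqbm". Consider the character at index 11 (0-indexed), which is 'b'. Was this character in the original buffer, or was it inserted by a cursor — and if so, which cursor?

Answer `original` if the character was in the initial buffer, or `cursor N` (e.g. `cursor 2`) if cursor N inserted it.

Answer: cursor 3

Derivation:
After op 1 (move_left): buffer="eyikusanqp" (len 10), cursors c1@2 c2@6 c3@9, authorship ..........
After op 2 (insert('b')): buffer="eybikusbanqbp" (len 13), cursors c1@3 c2@8 c3@12, authorship ..1....2...3.
After op 3 (add_cursor(2)): buffer="eybikusbanqbp" (len 13), cursors c4@2 c1@3 c2@8 c3@12, authorship ..1....2...3.
After op 4 (insert('m')): buffer="eymbmikusbmanqbmp" (len 17), cursors c4@3 c1@5 c2@11 c3@16, authorship ..411....22...33.
After op 5 (move_right): buffer="eymbmikusbmanqbmp" (len 17), cursors c4@4 c1@6 c2@12 c3@17, authorship ..411....22...33.
After op 6 (move_right): buffer="eymbmikusbmanqbmp" (len 17), cursors c4@5 c1@7 c2@13 c3@17, authorship ..411....22...33.
After op 7 (delete): buffer="eymbiusbmaqbm" (len 13), cursors c4@4 c1@5 c2@10 c3@13, authorship ..41...22..33
Authorship (.=original, N=cursor N): . . 4 1 . . . 2 2 . . 3 3
Index 11: author = 3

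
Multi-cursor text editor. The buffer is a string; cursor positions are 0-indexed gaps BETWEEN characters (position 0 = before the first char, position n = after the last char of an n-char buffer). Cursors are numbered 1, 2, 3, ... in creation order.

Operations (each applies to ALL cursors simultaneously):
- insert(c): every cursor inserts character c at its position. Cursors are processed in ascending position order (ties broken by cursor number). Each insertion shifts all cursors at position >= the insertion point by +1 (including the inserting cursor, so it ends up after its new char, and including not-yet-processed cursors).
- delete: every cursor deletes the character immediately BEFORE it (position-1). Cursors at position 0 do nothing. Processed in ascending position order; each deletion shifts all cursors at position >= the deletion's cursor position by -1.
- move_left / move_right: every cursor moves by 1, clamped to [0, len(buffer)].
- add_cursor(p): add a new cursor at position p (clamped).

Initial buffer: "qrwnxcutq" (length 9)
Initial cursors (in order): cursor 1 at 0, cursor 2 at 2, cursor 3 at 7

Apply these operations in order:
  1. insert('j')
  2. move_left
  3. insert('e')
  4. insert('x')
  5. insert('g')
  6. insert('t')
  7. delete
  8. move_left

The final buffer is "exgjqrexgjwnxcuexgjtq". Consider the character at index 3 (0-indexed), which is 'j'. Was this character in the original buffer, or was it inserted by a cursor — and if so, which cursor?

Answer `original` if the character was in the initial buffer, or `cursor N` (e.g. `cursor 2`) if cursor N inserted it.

After op 1 (insert('j')): buffer="jqrjwnxcujtq" (len 12), cursors c1@1 c2@4 c3@10, authorship 1..2.....3..
After op 2 (move_left): buffer="jqrjwnxcujtq" (len 12), cursors c1@0 c2@3 c3@9, authorship 1..2.....3..
After op 3 (insert('e')): buffer="ejqrejwnxcuejtq" (len 15), cursors c1@1 c2@5 c3@12, authorship 11..22.....33..
After op 4 (insert('x')): buffer="exjqrexjwnxcuexjtq" (len 18), cursors c1@2 c2@7 c3@15, authorship 111..222.....333..
After op 5 (insert('g')): buffer="exgjqrexgjwnxcuexgjtq" (len 21), cursors c1@3 c2@9 c3@18, authorship 1111..2222.....3333..
After op 6 (insert('t')): buffer="exgtjqrexgtjwnxcuexgtjtq" (len 24), cursors c1@4 c2@11 c3@21, authorship 11111..22222.....33333..
After op 7 (delete): buffer="exgjqrexgjwnxcuexgjtq" (len 21), cursors c1@3 c2@9 c3@18, authorship 1111..2222.....3333..
After op 8 (move_left): buffer="exgjqrexgjwnxcuexgjtq" (len 21), cursors c1@2 c2@8 c3@17, authorship 1111..2222.....3333..
Authorship (.=original, N=cursor N): 1 1 1 1 . . 2 2 2 2 . . . . . 3 3 3 3 . .
Index 3: author = 1

Answer: cursor 1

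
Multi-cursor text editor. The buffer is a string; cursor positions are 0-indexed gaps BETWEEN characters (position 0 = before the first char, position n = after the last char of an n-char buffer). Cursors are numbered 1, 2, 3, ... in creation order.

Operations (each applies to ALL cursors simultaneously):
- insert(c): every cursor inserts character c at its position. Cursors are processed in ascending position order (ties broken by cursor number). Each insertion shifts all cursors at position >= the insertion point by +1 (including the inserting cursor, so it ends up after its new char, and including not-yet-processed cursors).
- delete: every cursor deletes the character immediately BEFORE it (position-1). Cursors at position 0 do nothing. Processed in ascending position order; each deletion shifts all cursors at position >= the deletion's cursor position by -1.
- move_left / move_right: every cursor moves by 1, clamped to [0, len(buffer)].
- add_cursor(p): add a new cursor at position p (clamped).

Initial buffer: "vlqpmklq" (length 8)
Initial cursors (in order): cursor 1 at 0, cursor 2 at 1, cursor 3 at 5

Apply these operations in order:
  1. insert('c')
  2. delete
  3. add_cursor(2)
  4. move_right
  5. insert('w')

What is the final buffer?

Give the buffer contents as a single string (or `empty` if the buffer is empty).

After op 1 (insert('c')): buffer="cvclqpmcklq" (len 11), cursors c1@1 c2@3 c3@8, authorship 1.2....3...
After op 2 (delete): buffer="vlqpmklq" (len 8), cursors c1@0 c2@1 c3@5, authorship ........
After op 3 (add_cursor(2)): buffer="vlqpmklq" (len 8), cursors c1@0 c2@1 c4@2 c3@5, authorship ........
After op 4 (move_right): buffer="vlqpmklq" (len 8), cursors c1@1 c2@2 c4@3 c3@6, authorship ........
After op 5 (insert('w')): buffer="vwlwqwpmkwlq" (len 12), cursors c1@2 c2@4 c4@6 c3@10, authorship .1.2.4...3..

Answer: vwlwqwpmkwlq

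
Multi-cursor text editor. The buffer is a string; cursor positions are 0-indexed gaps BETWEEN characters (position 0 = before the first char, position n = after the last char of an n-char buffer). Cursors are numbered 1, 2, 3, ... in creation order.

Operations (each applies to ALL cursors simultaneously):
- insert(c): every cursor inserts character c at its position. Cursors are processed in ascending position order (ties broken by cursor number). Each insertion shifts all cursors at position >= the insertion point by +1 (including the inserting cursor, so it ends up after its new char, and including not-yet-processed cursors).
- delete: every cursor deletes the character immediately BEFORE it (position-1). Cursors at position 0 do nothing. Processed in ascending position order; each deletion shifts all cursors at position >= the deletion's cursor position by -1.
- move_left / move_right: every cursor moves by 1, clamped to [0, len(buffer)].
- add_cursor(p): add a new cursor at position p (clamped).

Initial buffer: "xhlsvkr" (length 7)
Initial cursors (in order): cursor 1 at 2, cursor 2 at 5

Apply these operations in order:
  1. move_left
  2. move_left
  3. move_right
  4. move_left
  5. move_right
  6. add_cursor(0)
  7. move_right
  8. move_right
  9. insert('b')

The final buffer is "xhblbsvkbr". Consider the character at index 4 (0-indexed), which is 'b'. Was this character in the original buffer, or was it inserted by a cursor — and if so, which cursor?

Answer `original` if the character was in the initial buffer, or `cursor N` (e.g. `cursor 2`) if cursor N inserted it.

After op 1 (move_left): buffer="xhlsvkr" (len 7), cursors c1@1 c2@4, authorship .......
After op 2 (move_left): buffer="xhlsvkr" (len 7), cursors c1@0 c2@3, authorship .......
After op 3 (move_right): buffer="xhlsvkr" (len 7), cursors c1@1 c2@4, authorship .......
After op 4 (move_left): buffer="xhlsvkr" (len 7), cursors c1@0 c2@3, authorship .......
After op 5 (move_right): buffer="xhlsvkr" (len 7), cursors c1@1 c2@4, authorship .......
After op 6 (add_cursor(0)): buffer="xhlsvkr" (len 7), cursors c3@0 c1@1 c2@4, authorship .......
After op 7 (move_right): buffer="xhlsvkr" (len 7), cursors c3@1 c1@2 c2@5, authorship .......
After op 8 (move_right): buffer="xhlsvkr" (len 7), cursors c3@2 c1@3 c2@6, authorship .......
After op 9 (insert('b')): buffer="xhblbsvkbr" (len 10), cursors c3@3 c1@5 c2@9, authorship ..3.1...2.
Authorship (.=original, N=cursor N): . . 3 . 1 . . . 2 .
Index 4: author = 1

Answer: cursor 1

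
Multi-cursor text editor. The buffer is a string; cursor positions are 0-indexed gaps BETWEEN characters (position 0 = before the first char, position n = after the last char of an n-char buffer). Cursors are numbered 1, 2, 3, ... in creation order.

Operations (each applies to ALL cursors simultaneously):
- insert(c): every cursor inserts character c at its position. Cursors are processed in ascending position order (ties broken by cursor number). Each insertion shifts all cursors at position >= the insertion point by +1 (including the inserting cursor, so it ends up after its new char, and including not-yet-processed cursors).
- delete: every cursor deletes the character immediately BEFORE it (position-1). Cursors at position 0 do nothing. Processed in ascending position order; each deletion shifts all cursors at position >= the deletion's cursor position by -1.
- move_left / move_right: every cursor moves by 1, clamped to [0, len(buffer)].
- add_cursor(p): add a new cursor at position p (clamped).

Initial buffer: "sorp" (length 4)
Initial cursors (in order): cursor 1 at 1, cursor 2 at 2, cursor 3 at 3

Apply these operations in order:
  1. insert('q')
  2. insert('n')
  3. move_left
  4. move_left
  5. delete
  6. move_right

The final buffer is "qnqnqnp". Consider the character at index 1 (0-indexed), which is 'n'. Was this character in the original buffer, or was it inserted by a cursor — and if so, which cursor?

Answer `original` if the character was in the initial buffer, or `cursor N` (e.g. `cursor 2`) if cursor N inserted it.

After op 1 (insert('q')): buffer="sqoqrqp" (len 7), cursors c1@2 c2@4 c3@6, authorship .1.2.3.
After op 2 (insert('n')): buffer="sqnoqnrqnp" (len 10), cursors c1@3 c2@6 c3@9, authorship .11.22.33.
After op 3 (move_left): buffer="sqnoqnrqnp" (len 10), cursors c1@2 c2@5 c3@8, authorship .11.22.33.
After op 4 (move_left): buffer="sqnoqnrqnp" (len 10), cursors c1@1 c2@4 c3@7, authorship .11.22.33.
After op 5 (delete): buffer="qnqnqnp" (len 7), cursors c1@0 c2@2 c3@4, authorship 112233.
After op 6 (move_right): buffer="qnqnqnp" (len 7), cursors c1@1 c2@3 c3@5, authorship 112233.
Authorship (.=original, N=cursor N): 1 1 2 2 3 3 .
Index 1: author = 1

Answer: cursor 1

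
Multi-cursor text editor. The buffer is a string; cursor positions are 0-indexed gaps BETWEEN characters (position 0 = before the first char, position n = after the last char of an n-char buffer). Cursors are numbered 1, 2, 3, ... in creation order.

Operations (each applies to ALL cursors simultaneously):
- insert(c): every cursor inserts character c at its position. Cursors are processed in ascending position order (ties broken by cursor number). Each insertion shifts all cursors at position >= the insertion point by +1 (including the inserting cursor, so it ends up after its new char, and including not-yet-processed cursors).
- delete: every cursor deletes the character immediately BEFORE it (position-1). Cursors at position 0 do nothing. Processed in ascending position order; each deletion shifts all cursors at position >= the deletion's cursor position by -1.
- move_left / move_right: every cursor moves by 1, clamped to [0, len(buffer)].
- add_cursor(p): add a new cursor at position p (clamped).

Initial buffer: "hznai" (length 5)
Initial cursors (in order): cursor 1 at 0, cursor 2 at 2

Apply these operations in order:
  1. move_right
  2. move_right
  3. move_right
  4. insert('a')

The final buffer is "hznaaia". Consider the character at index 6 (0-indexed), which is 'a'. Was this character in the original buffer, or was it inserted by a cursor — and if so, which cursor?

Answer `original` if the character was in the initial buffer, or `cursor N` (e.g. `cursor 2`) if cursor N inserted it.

After op 1 (move_right): buffer="hznai" (len 5), cursors c1@1 c2@3, authorship .....
After op 2 (move_right): buffer="hznai" (len 5), cursors c1@2 c2@4, authorship .....
After op 3 (move_right): buffer="hznai" (len 5), cursors c1@3 c2@5, authorship .....
After op 4 (insert('a')): buffer="hznaaia" (len 7), cursors c1@4 c2@7, authorship ...1..2
Authorship (.=original, N=cursor N): . . . 1 . . 2
Index 6: author = 2

Answer: cursor 2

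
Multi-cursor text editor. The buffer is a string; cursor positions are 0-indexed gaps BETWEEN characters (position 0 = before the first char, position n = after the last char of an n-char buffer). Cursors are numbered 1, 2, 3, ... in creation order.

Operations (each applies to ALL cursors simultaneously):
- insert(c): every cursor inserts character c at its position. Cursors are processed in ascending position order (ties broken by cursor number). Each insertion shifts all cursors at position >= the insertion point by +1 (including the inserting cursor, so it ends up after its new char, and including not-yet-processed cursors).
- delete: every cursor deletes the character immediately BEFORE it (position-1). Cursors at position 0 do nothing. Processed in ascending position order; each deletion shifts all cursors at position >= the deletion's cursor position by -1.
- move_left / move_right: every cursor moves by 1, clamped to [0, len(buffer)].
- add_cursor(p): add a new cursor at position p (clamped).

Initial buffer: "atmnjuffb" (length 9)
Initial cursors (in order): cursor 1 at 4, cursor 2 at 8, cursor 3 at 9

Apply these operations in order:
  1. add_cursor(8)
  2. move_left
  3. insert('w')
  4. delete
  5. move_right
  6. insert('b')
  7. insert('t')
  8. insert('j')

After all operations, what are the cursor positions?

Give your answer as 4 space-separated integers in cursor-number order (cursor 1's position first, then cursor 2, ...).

After op 1 (add_cursor(8)): buffer="atmnjuffb" (len 9), cursors c1@4 c2@8 c4@8 c3@9, authorship .........
After op 2 (move_left): buffer="atmnjuffb" (len 9), cursors c1@3 c2@7 c4@7 c3@8, authorship .........
After op 3 (insert('w')): buffer="atmwnjufwwfwb" (len 13), cursors c1@4 c2@10 c4@10 c3@12, authorship ...1....24.3.
After op 4 (delete): buffer="atmnjuffb" (len 9), cursors c1@3 c2@7 c4@7 c3@8, authorship .........
After op 5 (move_right): buffer="atmnjuffb" (len 9), cursors c1@4 c2@8 c4@8 c3@9, authorship .........
After op 6 (insert('b')): buffer="atmnbjuffbbbb" (len 13), cursors c1@5 c2@11 c4@11 c3@13, authorship ....1....24.3
After op 7 (insert('t')): buffer="atmnbtjuffbbttbbt" (len 17), cursors c1@6 c2@14 c4@14 c3@17, authorship ....11....2424.33
After op 8 (insert('j')): buffer="atmnbtjjuffbbttjjbbtj" (len 21), cursors c1@7 c2@17 c4@17 c3@21, authorship ....111....242424.333

Answer: 7 17 21 17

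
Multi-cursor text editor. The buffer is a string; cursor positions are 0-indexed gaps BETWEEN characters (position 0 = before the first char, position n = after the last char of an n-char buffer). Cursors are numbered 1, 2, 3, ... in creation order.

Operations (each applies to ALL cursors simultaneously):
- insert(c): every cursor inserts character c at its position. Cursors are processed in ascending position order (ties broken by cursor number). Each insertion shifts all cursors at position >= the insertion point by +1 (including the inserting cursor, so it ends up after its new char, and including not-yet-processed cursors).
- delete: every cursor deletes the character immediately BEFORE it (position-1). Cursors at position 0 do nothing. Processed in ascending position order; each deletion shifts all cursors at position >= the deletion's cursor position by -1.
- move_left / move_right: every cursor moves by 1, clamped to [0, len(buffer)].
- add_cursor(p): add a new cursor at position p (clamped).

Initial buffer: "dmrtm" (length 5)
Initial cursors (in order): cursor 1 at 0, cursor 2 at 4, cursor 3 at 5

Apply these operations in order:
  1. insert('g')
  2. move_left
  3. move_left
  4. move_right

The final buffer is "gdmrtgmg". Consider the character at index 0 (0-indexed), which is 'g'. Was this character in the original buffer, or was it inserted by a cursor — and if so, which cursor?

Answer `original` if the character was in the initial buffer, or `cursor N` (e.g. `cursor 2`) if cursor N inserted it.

Answer: cursor 1

Derivation:
After op 1 (insert('g')): buffer="gdmrtgmg" (len 8), cursors c1@1 c2@6 c3@8, authorship 1....2.3
After op 2 (move_left): buffer="gdmrtgmg" (len 8), cursors c1@0 c2@5 c3@7, authorship 1....2.3
After op 3 (move_left): buffer="gdmrtgmg" (len 8), cursors c1@0 c2@4 c3@6, authorship 1....2.3
After op 4 (move_right): buffer="gdmrtgmg" (len 8), cursors c1@1 c2@5 c3@7, authorship 1....2.3
Authorship (.=original, N=cursor N): 1 . . . . 2 . 3
Index 0: author = 1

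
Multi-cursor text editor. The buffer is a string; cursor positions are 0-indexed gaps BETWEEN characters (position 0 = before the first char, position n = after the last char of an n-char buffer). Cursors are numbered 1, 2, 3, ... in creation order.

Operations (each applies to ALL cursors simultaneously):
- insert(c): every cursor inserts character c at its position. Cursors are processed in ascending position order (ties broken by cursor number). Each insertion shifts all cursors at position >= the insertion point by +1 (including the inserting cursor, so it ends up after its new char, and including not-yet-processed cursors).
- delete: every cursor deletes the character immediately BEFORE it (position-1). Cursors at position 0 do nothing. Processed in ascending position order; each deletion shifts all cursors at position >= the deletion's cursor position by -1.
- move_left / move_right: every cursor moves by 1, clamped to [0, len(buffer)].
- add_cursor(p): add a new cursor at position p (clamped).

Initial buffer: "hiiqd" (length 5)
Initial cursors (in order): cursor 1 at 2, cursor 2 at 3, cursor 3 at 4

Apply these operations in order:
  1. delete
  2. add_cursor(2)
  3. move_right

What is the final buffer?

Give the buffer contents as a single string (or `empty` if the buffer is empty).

After op 1 (delete): buffer="hd" (len 2), cursors c1@1 c2@1 c3@1, authorship ..
After op 2 (add_cursor(2)): buffer="hd" (len 2), cursors c1@1 c2@1 c3@1 c4@2, authorship ..
After op 3 (move_right): buffer="hd" (len 2), cursors c1@2 c2@2 c3@2 c4@2, authorship ..

Answer: hd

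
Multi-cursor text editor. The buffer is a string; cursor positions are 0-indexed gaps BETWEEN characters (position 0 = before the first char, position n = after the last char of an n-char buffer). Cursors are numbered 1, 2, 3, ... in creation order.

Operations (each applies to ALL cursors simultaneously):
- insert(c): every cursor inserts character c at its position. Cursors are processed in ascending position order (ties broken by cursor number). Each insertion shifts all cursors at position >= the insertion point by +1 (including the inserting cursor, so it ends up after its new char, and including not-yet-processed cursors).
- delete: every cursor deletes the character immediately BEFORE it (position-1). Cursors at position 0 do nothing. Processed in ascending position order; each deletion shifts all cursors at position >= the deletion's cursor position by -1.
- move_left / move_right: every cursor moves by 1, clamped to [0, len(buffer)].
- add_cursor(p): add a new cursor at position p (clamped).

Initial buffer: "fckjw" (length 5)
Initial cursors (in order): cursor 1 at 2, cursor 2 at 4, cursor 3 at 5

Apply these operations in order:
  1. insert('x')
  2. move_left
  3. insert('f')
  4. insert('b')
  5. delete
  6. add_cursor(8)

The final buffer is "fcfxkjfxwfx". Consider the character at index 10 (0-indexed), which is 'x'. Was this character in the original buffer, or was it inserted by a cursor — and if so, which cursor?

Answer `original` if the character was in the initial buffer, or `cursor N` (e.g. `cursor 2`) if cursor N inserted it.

After op 1 (insert('x')): buffer="fcxkjxwx" (len 8), cursors c1@3 c2@6 c3@8, authorship ..1..2.3
After op 2 (move_left): buffer="fcxkjxwx" (len 8), cursors c1@2 c2@5 c3@7, authorship ..1..2.3
After op 3 (insert('f')): buffer="fcfxkjfxwfx" (len 11), cursors c1@3 c2@7 c3@10, authorship ..11..22.33
After op 4 (insert('b')): buffer="fcfbxkjfbxwfbx" (len 14), cursors c1@4 c2@9 c3@13, authorship ..111..222.333
After op 5 (delete): buffer="fcfxkjfxwfx" (len 11), cursors c1@3 c2@7 c3@10, authorship ..11..22.33
After op 6 (add_cursor(8)): buffer="fcfxkjfxwfx" (len 11), cursors c1@3 c2@7 c4@8 c3@10, authorship ..11..22.33
Authorship (.=original, N=cursor N): . . 1 1 . . 2 2 . 3 3
Index 10: author = 3

Answer: cursor 3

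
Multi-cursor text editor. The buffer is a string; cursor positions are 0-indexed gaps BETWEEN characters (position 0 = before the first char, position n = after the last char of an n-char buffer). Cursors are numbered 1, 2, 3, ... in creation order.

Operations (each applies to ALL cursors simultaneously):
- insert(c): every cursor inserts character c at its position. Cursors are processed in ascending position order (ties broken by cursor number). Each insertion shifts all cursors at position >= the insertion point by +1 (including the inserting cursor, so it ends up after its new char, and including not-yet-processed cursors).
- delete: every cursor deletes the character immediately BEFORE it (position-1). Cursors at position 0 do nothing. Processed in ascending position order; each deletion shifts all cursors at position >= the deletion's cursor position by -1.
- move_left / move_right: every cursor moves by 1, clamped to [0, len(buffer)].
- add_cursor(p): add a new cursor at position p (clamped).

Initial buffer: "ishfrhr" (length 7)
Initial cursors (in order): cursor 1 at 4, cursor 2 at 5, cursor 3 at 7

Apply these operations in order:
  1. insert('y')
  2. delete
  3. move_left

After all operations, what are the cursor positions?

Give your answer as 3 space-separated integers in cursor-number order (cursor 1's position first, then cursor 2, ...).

Answer: 3 4 6

Derivation:
After op 1 (insert('y')): buffer="ishfyryhry" (len 10), cursors c1@5 c2@7 c3@10, authorship ....1.2..3
After op 2 (delete): buffer="ishfrhr" (len 7), cursors c1@4 c2@5 c3@7, authorship .......
After op 3 (move_left): buffer="ishfrhr" (len 7), cursors c1@3 c2@4 c3@6, authorship .......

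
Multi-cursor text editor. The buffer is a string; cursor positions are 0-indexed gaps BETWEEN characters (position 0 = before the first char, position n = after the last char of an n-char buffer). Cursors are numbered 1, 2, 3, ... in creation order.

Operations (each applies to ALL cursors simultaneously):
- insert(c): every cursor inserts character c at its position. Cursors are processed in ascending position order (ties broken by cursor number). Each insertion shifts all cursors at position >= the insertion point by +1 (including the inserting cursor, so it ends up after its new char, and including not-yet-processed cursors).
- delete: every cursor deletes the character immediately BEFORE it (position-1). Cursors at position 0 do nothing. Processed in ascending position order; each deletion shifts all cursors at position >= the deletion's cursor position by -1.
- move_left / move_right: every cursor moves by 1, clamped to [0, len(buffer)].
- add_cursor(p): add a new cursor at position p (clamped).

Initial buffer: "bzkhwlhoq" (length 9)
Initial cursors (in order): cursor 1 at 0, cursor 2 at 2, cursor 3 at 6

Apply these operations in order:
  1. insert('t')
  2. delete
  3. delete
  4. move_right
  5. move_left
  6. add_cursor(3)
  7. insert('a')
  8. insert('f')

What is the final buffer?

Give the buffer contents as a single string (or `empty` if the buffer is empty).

Answer: afbafkhafwafhoq

Derivation:
After op 1 (insert('t')): buffer="tbztkhwlthoq" (len 12), cursors c1@1 c2@4 c3@9, authorship 1..2....3...
After op 2 (delete): buffer="bzkhwlhoq" (len 9), cursors c1@0 c2@2 c3@6, authorship .........
After op 3 (delete): buffer="bkhwhoq" (len 7), cursors c1@0 c2@1 c3@4, authorship .......
After op 4 (move_right): buffer="bkhwhoq" (len 7), cursors c1@1 c2@2 c3@5, authorship .......
After op 5 (move_left): buffer="bkhwhoq" (len 7), cursors c1@0 c2@1 c3@4, authorship .......
After op 6 (add_cursor(3)): buffer="bkhwhoq" (len 7), cursors c1@0 c2@1 c4@3 c3@4, authorship .......
After op 7 (insert('a')): buffer="abakhawahoq" (len 11), cursors c1@1 c2@3 c4@6 c3@8, authorship 1.2..4.3...
After op 8 (insert('f')): buffer="afbafkhafwafhoq" (len 15), cursors c1@2 c2@5 c4@9 c3@12, authorship 11.22..44.33...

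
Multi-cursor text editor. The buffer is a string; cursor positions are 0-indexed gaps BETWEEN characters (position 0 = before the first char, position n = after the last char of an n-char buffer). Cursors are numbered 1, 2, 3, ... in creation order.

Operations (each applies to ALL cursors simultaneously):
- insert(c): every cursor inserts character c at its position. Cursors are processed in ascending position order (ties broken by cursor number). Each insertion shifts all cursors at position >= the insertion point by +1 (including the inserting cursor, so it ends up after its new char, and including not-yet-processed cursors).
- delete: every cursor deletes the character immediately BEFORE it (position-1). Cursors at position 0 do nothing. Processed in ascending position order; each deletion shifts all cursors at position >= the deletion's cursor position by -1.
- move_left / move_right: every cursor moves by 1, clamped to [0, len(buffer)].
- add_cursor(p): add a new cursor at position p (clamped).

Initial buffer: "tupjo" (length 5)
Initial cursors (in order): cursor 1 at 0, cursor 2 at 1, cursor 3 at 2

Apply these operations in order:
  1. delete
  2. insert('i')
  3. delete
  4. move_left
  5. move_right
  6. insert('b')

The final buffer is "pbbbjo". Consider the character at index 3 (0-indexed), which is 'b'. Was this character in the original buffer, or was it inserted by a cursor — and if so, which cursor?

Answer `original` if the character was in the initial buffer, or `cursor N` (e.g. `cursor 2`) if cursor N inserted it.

Answer: cursor 3

Derivation:
After op 1 (delete): buffer="pjo" (len 3), cursors c1@0 c2@0 c3@0, authorship ...
After op 2 (insert('i')): buffer="iiipjo" (len 6), cursors c1@3 c2@3 c3@3, authorship 123...
After op 3 (delete): buffer="pjo" (len 3), cursors c1@0 c2@0 c3@0, authorship ...
After op 4 (move_left): buffer="pjo" (len 3), cursors c1@0 c2@0 c3@0, authorship ...
After op 5 (move_right): buffer="pjo" (len 3), cursors c1@1 c2@1 c3@1, authorship ...
After op 6 (insert('b')): buffer="pbbbjo" (len 6), cursors c1@4 c2@4 c3@4, authorship .123..
Authorship (.=original, N=cursor N): . 1 2 3 . .
Index 3: author = 3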